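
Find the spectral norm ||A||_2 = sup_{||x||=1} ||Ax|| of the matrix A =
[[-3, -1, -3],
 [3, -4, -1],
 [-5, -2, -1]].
||A||_2 ≈ 6.8527 (= sqrt(largest eigenvalue of A^T A))

||A||_2 = sigma_max(A) = sqrt(lambda_max(A^T A)). Form the symmetric matrix M = A^T A =
[[43, 1, 11],
 [1, 21, 9],
 [11, 9, 11]].
Its characteristic polynomial (trace, sum of principal 2x2 minors, determinant of M give the coefficients) is
  p(λ) = det(λ I - M) = λ^3 - 75λ^2 + 1404λ - 4096.
No integer candidate from the rational root theorem (±divisors of 4096) is a root, so the roots are irrational. The cubic discriminant is Δ = 416314512 > 0, so there are three distinct real roots. p(3) = -532 and p(4) = 384 have opposite signs, so a root lies in (3, 4); Newton's method refines it to λ ≈ 3.5635. p(24) = 224 and p(25) = -246 have opposite signs, so a root lies in (24, 25); Newton's method refines it to λ ≈ 24.4774. p(46) = -876 and p(47) = 40 have opposite signs, so a root lies in (46, 47); Newton's method refines it to λ ≈ 46.9591. Check (Vieta): the three roots sum to 75, matching tr M = 75.
So the eigenvalues of A^T A are ≈ 3.5635, 24.4774, 46.9591 (all ≥ 0, as they must be for A^T A). The largest is λ_max ≈ 46.9591, hence ||A||_2 = sqrt(λ_max) ≈ 6.8527.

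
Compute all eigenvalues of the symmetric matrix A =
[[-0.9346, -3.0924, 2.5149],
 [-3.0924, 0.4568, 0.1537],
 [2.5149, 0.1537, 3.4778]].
sigma(A) ≈ {-4, 2, 5}

A is real symmetric, so its spectrum consists of real eigenvalues. Expanding the characteristic polynomial of the displayed matrix gives
  det(λ I - A) = p(λ) = λ^3 + (-3)λ^2 + (-18)λ + (40).
Solving p(λ) = 0 yields eigenvalues ≈ -4, 2, 5. (A is shown rounded to 4 decimals, so these recover the underlying integer eigenvalues to within that precision.)
Verification: the trace of A = 3 equals the sum of eigenvalues 3, and det(A) ≈ -40.0005 matches the eigenvalue product -40.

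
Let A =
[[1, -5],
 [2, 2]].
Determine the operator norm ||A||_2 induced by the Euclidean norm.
||A||_2 = sqrt((34 + sqrt(580))/2) ≈ 5.389 (= sqrt(largest eigenvalue of A^T A))

||A||_2 = sigma_max(A) = sqrt(lambda_max(A^T A)). Form the symmetric matrix M = A^T A =
[[5, -1],
 [-1, 29]].
Its characteristic polynomial (trace, determinant of M give the coefficients) is
  p(λ) = det(λ I - M) = λ^2 - 34λ + 144.
For λ^2 - 34λ + 144 the discriminant is 580. It is nonnegative but not a perfect square, so the roots are real and irrational: λ = (34 ± sqrt(580))/2 ≈ 29.0416, 4.9584.
So the eigenvalues of A^T A are ≈ 4.9584, 29.0416 (all ≥ 0, as they must be for A^T A). The largest is λ_max = (34 + sqrt(580))/2 ≈ 29.0416, hence ||A||_2 = sqrt(λ_max) = sqrt((34 + sqrt(580))/2) ≈ 5.389.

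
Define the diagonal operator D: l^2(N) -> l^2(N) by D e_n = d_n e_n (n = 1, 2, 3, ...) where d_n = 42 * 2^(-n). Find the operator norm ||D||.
||D|| = 21 (attained at n = 1)

For D diagonal, ||D|| = sup_n |d_n|. The sequence d_n = 42 * 2^(-n) is positive and strictly decreasing (ratio 2^(-1) < 1), so the supremum is d_1 = 42/2 = 21. Hence ||D|| = 21.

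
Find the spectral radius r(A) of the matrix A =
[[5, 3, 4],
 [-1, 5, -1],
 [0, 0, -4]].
r(A) = sqrt(28) ≈ 5.2915

The eigenvalues of A are the roots of its characteristic polynomial. With M = A (coefficients from the trace, the sum of principal 2x2 minors, and det A):
  p(λ) = det(λ I - M) = λ^3 - 6λ^2 - 12λ + 112.
By the rational root theorem any rational root is an integer divisor of 112. Testing λ = -4: p(-4) = -64 - 96 + 48 + 112 = 0, so λ = -4 is a root. Dividing out (λ + 4) leaves p(λ) = (λ + 4)(λ^2 - 10λ + 28). For λ^2 - 10λ + 28 the discriminant is -12. It is negative, so the roots are the complex-conjugate pair λ = 5 ± (sqrt(12)/2) i ≈ 5 ± 1.7321i. For a conjugate pair the product of the roots equals the constant term, so |λ|^2 = 28 and |λ| = sqrt(28) ≈ 5.2915.
Thus the eigenvalues (to 4 decimals) are 5 ± 1.7321i (modulus 5.2915); -4 (modulus 4). The spectral radius is the largest modulus: r(A) = sqrt(28) ≈ 5.2915. (Cross-check: r(A) ≤ ||A||_2 ≈ 7.5447; equality holds whenever A is normal, though it can also hold for some non-normal A.)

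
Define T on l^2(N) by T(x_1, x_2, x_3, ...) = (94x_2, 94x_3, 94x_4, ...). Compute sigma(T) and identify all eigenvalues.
sigma(T) = closed disk {z in C : |z| ≤ 94}; sigma_p(T) = open disk {z in C : |z| < 94}

Note T = 94·V where V is the unit left shift (V x)_k = x_{k+1}; so sigma(T) = 94·sigma(V) and ||T|| = 94||V||. ||T x||^2 = 8836sum_{k≥2} |x_k|^2 ≤ 8836||x||^2, with equality on {x : x_1 = 0}, so ||T|| = 94. For any lambda with |lambda| < 94, set r = lambda/94 (|r| < 1); the vector x = (1, r, r^2, ...) is in l^2 and satisfies T x = 94(r, r^2, ...) = lambda x, so lambda is an eigenvalue. On the boundary |lambda| = 94 the geometric series diverges, so no l^2 eigenvector exists, but these lambda lie in the approximate point spectrum. Hence sigma(T) is the closed disk of radius 94 and sigma_p(T) is the open disk.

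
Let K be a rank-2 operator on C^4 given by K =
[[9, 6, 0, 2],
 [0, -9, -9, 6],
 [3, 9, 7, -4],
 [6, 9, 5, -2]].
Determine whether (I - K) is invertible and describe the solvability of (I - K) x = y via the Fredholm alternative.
(I - K) is invertible (det(I - K) = -64 ≠ 0), so for every y in C^4 the equation (I - K) x = y has a unique solution.

K has rank 2 and factors as K = U V^T = u1 v1^T + u2 v2^T with u1 = (2, -3, 3, 3), v1 = (3, 3, 1, 0), u2 = (-1, -3, 2, 1), v2 = (-3, 0, 2, -2) (multiplying out reproduces the displayed K). The nonzero eigenvalues of U V^T coincide with those of the 2 x 2 matrix G = V^T U = [[v1·u1, v1·u2], [v2·u1, v2·u2]] = [[0, -10], [-6, 5]], and by the Sylvester determinant identity det(I_4 - U V^T) = det(I_2 - V^T U) = det([[1, 10], [6, -4]]) = (1)(-4) - (10)(6) = -64. (Direct check: I - K =
[[-8, -6, 0, -2],
 [0, 10, 9, -6],
 [-3, -9, -6, 4],
 [-6, -9, -5, 3]]
has determinant -64.) The finite-dimensional Fredholm alternative says: either (I - K) is invertible, or ker(I - K) ≠ {0} and then range(I - K) = ker((I - K)^*)^⊥, with dim ker(I - K) = dim ker((I - K)^*). Since det(I - K) ≠ 0, 1 is not an eigenvalue of K and ker(I - K) = {0}, so we are in the first case: for every y there is a unique x = (I - K)^(-1) y. (Explicitly, by the Woodbury identity, (I - U V^T)^(-1) = I + U (I_2 - G)^(-1) V^T.)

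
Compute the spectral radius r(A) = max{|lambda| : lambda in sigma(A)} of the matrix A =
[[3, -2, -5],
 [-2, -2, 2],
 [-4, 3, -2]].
r(A) ≈ 6.6721

The eigenvalues of A are the roots of its characteristic polynomial. With M = A (coefficients from the trace, the sum of principal 2x2 minors, and det A):
  p(λ) = det(λ I - M) = λ^3 + λ^2 - 38λ - 88.
No integer candidate from the rational root theorem (±divisors of 88) is a root, so the roots are irrational. The cubic discriminant is Δ = 72388 > 0, so there are three distinct real roots. p(-6) = -40 and p(-5) = 2 have opposite signs, so a root lies in (-6, -5); Newton's method refines it to λ ≈ -5.0714. p(-3) = 8 and p(-2) = -16 have opposite signs, so a root lies in (-3, -2); Newton's method refines it to λ ≈ -2.6007. p(6) = -64 and p(7) = 38 have opposite signs, so a root lies in (6, 7); Newton's method refines it to λ ≈ 6.6721. Check (Vieta): the three roots sum to -1, matching tr M = -1.
Thus the eigenvalues (to 4 decimals) are -5.0714 (modulus 5.0714); -2.6007 (modulus 2.6007); 6.6721 (modulus 6.6721). The spectral radius is the largest modulus: r(A) ≈ 6.6721. (Cross-check: r(A) ≤ ||A||_2 ≈ 6.7475; equality holds whenever A is normal, though it can also hold for some non-normal A.)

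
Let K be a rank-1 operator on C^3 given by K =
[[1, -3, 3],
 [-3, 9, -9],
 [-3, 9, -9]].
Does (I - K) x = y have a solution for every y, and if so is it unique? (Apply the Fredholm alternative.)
(I - K) is singular (det(I - K) = 0, i.e. 1 ∈ sigma(K)). (I - K) x = y is solvable iff y ⊥ ker((I - K)^*) = span{(1, -3, 3)}, i.e. iff y_1 - 3y_2 + 3y_3 = 0. When solvable, the solutions are x = y + c·(1, -3, -3), c arbitrary (ker(I - K) = span{(1, -3, -3)}, dimension 1).

K has rank 1, so it is an outer product K = u v^T: every row of K is a multiple of one row vector. Reading off the entries, u = (1, -3, -3) and v = (1, -3, 3) (row i of K equals u_i·v^T). A rank-one matrix u v^T satisfies K u = u (v·u) and kills the (2)-dimensional subspace v^⊥, so its characteristic polynomial is lambda^2 (lambda - v·u) with v·u = tr K = 1. Hence the eigenvalues of I - K are 1 (multiplicity 2) and 1 - (1) = 0, so det(I - K) = 0. (Direct check: I - K =
[[0, 3, -3],
 [3, -8, 9],
 [3, -9, 10]]
has determinant 0.) So 1 is an eigenvalue of K and (I - K) is not invertible. The finite-dimensional Fredholm alternative says: either (I - K) is invertible, or ker(I - K) ≠ {0} and then range(I - K) = ker((I - K)^*)^⊥, with dim ker(I - K) = dim ker((I - K)^*). We are in the second case, so we need both kernels. Kernel of I - K: (I - K) u = u - u (v·u) = u - u = 0, so ker(I - K) = span{u} = span{(1, -3, -3)} (it is exactly 1-dimensional because rank(I - K) = 2). Kernel of the adjoint: K is real, so (I - K)^* = I - K^T = I - v u^T, and (I - v u^T) v = v - v (u·v) = 0; hence ker((I - K)^*) = span{v} = span{(1, -3, 3)}. Therefore (I - K) x = y is solvable iff <y, v> = 0, i.e. iff y_1 - 3y_2 + 3y_3 = 0. When this holds, K y = u (v·y) = 0, so (I - K) y = y and x = y is a particular solution; the full solution set is the line x = y + c·u = y + c·(1, -3, -3), c ∈ C.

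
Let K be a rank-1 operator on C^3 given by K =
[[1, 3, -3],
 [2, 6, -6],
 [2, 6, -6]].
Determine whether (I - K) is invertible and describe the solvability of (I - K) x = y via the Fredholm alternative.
(I - K) is singular (det(I - K) = 0, i.e. 1 ∈ sigma(K)). (I - K) x = y is solvable iff y ⊥ ker((I - K)^*) = span{(1, 3, -3)}, i.e. iff y_1 + 3y_2 - 3y_3 = 0. When solvable, the solutions are x = y + c·(1, 2, 2), c arbitrary (ker(I - K) = span{(1, 2, 2)}, dimension 1).

K has rank 1, so it is an outer product K = u v^T: every row of K is a multiple of one row vector. Reading off the entries, u = (1, 2, 2) and v = (1, 3, -3) (row i of K equals u_i·v^T). A rank-one matrix u v^T satisfies K u = u (v·u) and kills the (2)-dimensional subspace v^⊥, so its characteristic polynomial is lambda^2 (lambda - v·u) with v·u = tr K = 1. Hence the eigenvalues of I - K are 1 (multiplicity 2) and 1 - (1) = 0, so det(I - K) = 0. (Direct check: I - K =
[[0, -3, 3],
 [-2, -5, 6],
 [-2, -6, 7]]
has determinant 0.) So 1 is an eigenvalue of K and (I - K) is not invertible. The finite-dimensional Fredholm alternative says: either (I - K) is invertible, or ker(I - K) ≠ {0} and then range(I - K) = ker((I - K)^*)^⊥, with dim ker(I - K) = dim ker((I - K)^*). We are in the second case, so we need both kernels. Kernel of I - K: (I - K) u = u - u (v·u) = u - u = 0, so ker(I - K) = span{u} = span{(1, 2, 2)} (it is exactly 1-dimensional because rank(I - K) = 2). Kernel of the adjoint: K is real, so (I - K)^* = I - K^T = I - v u^T, and (I - v u^T) v = v - v (u·v) = 0; hence ker((I - K)^*) = span{v} = span{(1, 3, -3)}. Therefore (I - K) x = y is solvable iff <y, v> = 0, i.e. iff y_1 + 3y_2 - 3y_3 = 0. When this holds, K y = u (v·y) = 0, so (I - K) y = y and x = y is a particular solution; the full solution set is the line x = y + c·u = y + c·(1, 2, 2), c ∈ C.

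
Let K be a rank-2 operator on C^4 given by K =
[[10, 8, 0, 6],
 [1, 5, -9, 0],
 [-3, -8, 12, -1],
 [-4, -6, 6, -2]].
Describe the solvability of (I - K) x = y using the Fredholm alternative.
(I - K) is invertible (det(I - K) = 102 ≠ 0), so for every y in C^4 the equation (I - K) x = y has a unique solution.

K has rank 2 and factors as K = U V^T = u1 v1^T + u2 v2^T with u1 = (2, -1, 1, 0), v1 = (3, 1, 3, 2), u2 = (2, 2, -3, -2), v2 = (2, 3, -3, 1) (multiplying out reproduces the displayed K). The nonzero eigenvalues of U V^T coincide with those of the 2 x 2 matrix G = V^T U = [[v1·u1, v1·u2], [v2·u1, v2·u2]] = [[8, -5], [-2, 17]], and by the Sylvester determinant identity det(I_4 - U V^T) = det(I_2 - V^T U) = det([[-7, 5], [2, -16]]) = (-7)(-16) - (5)(2) = 102. (Direct check: I - K =
[[-9, -8, 0, -6],
 [-1, -4, 9, 0],
 [3, 8, -11, 1],
 [4, 6, -6, 3]]
has determinant 102.) The finite-dimensional Fredholm alternative says: either (I - K) is invertible, or ker(I - K) ≠ {0} and then range(I - K) = ker((I - K)^*)^⊥, with dim ker(I - K) = dim ker((I - K)^*). Since det(I - K) ≠ 0, 1 is not an eigenvalue of K and ker(I - K) = {0}, so we are in the first case: for every y there is a unique x = (I - K)^(-1) y. (Explicitly, by the Woodbury identity, (I - U V^T)^(-1) = I + U (I_2 - G)^(-1) V^T.)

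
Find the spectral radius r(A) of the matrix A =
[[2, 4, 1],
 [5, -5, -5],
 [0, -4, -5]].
r(A) ≈ 10.5146

The eigenvalues of A are the roots of its characteristic polynomial. With M = A (coefficients from the trace, the sum of principal 2x2 minors, and det A):
  p(λ) = det(λ I - M) = λ^3 + 8λ^2 - 35λ - 90.
No integer candidate from the rational root theorem (±divisors of 90) is a root, so the roots are irrational. The cubic discriminant is Δ = 669120 > 0, so there are three distinct real roots. p(-11) = -68 and p(-10) = 60 have opposite signs, so a root lies in (-11, -10); Newton's method refines it to λ ≈ -10.5146. p(-2) = 4 and p(-1) = -48 have opposite signs, so a root lies in (-2, -1); Newton's method refines it to λ ≈ -1.9271. p(4) = -38 and p(5) = 60 have opposite signs, so a root lies in (4, 5); Newton's method refines it to λ ≈ 4.4417. Check (Vieta): the three roots sum to -8, matching tr M = -8.
Thus the eigenvalues (to 4 decimals) are -10.5146 (modulus 10.5146); -1.9271 (modulus 1.9271); 4.4417 (modulus 4.4417). The spectral radius is the largest modulus: r(A) ≈ 10.5146. (Cross-check: r(A) ≤ ||A||_2 ≈ 10.611; equality holds whenever A is normal, though it can also hold for some non-normal A.)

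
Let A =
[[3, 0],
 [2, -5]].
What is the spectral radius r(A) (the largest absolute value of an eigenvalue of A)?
r(A) = 5

The eigenvalues of A are the roots of its characteristic polynomial. With M = A (coefficients from the trace and determinant):
  p(λ) = det(λ I - M) = λ^2 + 2λ - 15.
For λ^2 + 2λ - 15 the discriminant is 64. It is a perfect square (8^2), so the roots are rational: λ = (-2 ± 8)/2 = 3, -5.
Thus the eigenvalues (to 4 decimals) are 3 (modulus 3); -5 (modulus 5). The spectral radius is the largest modulus: r(A) = 5. (Cross-check: r(A) ≤ ||A||_2 ≈ 5.5373; equality holds whenever A is normal, though it can also hold for some non-normal A.)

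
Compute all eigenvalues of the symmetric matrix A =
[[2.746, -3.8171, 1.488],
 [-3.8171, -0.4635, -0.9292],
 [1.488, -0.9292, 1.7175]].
sigma(A) ≈ {-3, 1, 6}

A is real symmetric, so its spectrum consists of real eigenvalues. Expanding the characteristic polynomial of the displayed matrix gives
  det(λ I - A) = p(λ) = λ^3 + (-4)λ^2 + (-15)λ + (18).
Solving p(λ) = 0 yields eigenvalues ≈ -3, 1, 6. (A is shown rounded to 4 decimals, so these recover the underlying integer eigenvalues to within that precision.)
Verification: the trace of A = 4 equals the sum of eigenvalues 4, and det(A) ≈ -17.9996 matches the eigenvalue product -18.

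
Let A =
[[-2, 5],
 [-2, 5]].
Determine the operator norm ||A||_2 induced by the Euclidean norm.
||A||_2 = sqrt(58) ≈ 7.6158 (= sqrt(largest eigenvalue of A^T A))

||A||_2 = sigma_max(A) = sqrt(lambda_max(A^T A)). Form the symmetric matrix M = A^T A =
[[8, -20],
 [-20, 50]].
Its characteristic polynomial (trace, determinant of M give the coefficients) is
  p(λ) = det(λ I - M) = λ^2 - 58λ.
For λ^2 - 58λ the discriminant is 3364. It is a perfect square (58^2), so the roots are rational: λ = (58 ± 58)/2 = 58, 0.
So the eigenvalues of A^T A are ≈ 0, 58 (all ≥ 0, as they must be for A^T A). The largest is λ_max = 58, hence ||A||_2 = sqrt(λ_max) = sqrt(58) ≈ 7.6158.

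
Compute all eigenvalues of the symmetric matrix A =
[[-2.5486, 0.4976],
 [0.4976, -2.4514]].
sigma(A) ≈ {-3, -2}

A is real symmetric, so its spectrum consists of real eigenvalues. Expanding the characteristic polynomial of the displayed matrix gives
  det(λ I - A) = p(λ) = λ^2 + (5)λ + (6).
Solving p(λ) = 0 yields eigenvalues ≈ -3, -2. (A is shown rounded to 4 decimals, so these recover the underlying integer eigenvalues to within that precision.)
Verification: the trace of A = -5 equals the sum of eigenvalues -5, and det(A) ≈ 6.0000 matches the eigenvalue product 6.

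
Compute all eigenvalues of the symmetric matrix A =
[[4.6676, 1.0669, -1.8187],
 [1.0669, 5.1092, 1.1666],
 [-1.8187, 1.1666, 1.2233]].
sigma(A) ≈ {0, 5, 6}

A is real symmetric, so its spectrum consists of real eigenvalues. Expanding the characteristic polynomial of the displayed matrix gives
  det(λ I - A) = p(λ) = λ^3 + (-11)λ^2 + (30)λ + (-0.0012).
Solving p(λ) = 0 yields eigenvalues ≈ 0, 5, 6. (A is shown rounded to 4 decimals, so these recover the underlying integer eigenvalues to within that precision.)
Verification: the trace of A = 11 equals the sum of eigenvalues 11, and det(A) ≈ 0.0012 matches the eigenvalue product 0.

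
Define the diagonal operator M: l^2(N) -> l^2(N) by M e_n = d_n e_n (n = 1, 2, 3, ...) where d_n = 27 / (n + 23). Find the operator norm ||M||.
||M|| = 9/8 (attained at n = 1)

For M diagonal, ||M|| = sup_n |d_n| = sup_n 27/(n + 23). This is positive and strictly decreasing in n, so the supremum is attained at n = 1: d_1 = 27/(1 + 23) = 9/8. Hence ||M|| = 9/8.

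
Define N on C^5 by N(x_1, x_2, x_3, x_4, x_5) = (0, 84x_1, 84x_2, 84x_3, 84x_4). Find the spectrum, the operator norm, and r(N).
sigma(N) = {0}; ||N|| = 84; r(N) = 0. (N is nilpotent with N^5 = 0.)

On C^5, N is a strictly lower-triangular matrix with 84 on the subdiagonal and zeros elsewhere, so its characteristic polynomial is lambda^5 and every eigenvalue is 0: sigma(N) = {0}. For the operator norm, N e_i = 84e_{i+1} for i = 1, ..., 4 and N e_5 = 0, so the singular values of N are 84 (with multiplicity 4) and 0; hence ||N|| = 84. The spectral radius r(N) = max|lambda| = 0. Note ||N|| > r(N) — characteristic of non-normal nilpotent operators. Indeed N^5 = 0.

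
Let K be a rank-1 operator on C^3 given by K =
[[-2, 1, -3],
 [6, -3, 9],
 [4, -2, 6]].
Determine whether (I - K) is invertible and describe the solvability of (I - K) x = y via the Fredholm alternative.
(I - K) is singular (det(I - K) = 0, i.e. 1 ∈ sigma(K)). (I - K) x = y is solvable iff y ⊥ ker((I - K)^*) = span{(-2, 1, -3)}, i.e. iff -2y_1 + y_2 - 3y_3 = 0. When solvable, the solutions are x = y + c·(1, -3, -2), c arbitrary (ker(I - K) = span{(1, -3, -2)}, dimension 1).

K has rank 1, so it is an outer product K = u v^T: every row of K is a multiple of one row vector. Reading off the entries, u = (1, -3, -2) and v = (-2, 1, -3) (row i of K equals u_i·v^T). A rank-one matrix u v^T satisfies K u = u (v·u) and kills the (2)-dimensional subspace v^⊥, so its characteristic polynomial is lambda^2 (lambda - v·u) with v·u = tr K = 1. Hence the eigenvalues of I - K are 1 (multiplicity 2) and 1 - (1) = 0, so det(I - K) = 0. (Direct check: I - K =
[[3, -1, 3],
 [-6, 4, -9],
 [-4, 2, -5]]
has determinant 0.) So 1 is an eigenvalue of K and (I - K) is not invertible. The finite-dimensional Fredholm alternative says: either (I - K) is invertible, or ker(I - K) ≠ {0} and then range(I - K) = ker((I - K)^*)^⊥, with dim ker(I - K) = dim ker((I - K)^*). We are in the second case, so we need both kernels. Kernel of I - K: (I - K) u = u - u (v·u) = u - u = 0, so ker(I - K) = span{u} = span{(1, -3, -2)} (it is exactly 1-dimensional because rank(I - K) = 2). Kernel of the adjoint: K is real, so (I - K)^* = I - K^T = I - v u^T, and (I - v u^T) v = v - v (u·v) = 0; hence ker((I - K)^*) = span{v} = span{(-2, 1, -3)}. Therefore (I - K) x = y is solvable iff <y, v> = 0, i.e. iff -2y_1 + y_2 - 3y_3 = 0. When this holds, K y = u (v·y) = 0, so (I - K) y = y and x = y is a particular solution; the full solution set is the line x = y + c·u = y + c·(1, -3, -2), c ∈ C.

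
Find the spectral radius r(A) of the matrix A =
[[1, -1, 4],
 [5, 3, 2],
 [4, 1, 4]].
r(A) ≈ 7.0242

The eigenvalues of A are the roots of its characteristic polynomial. With M = A (coefficients from the trace, the sum of principal 2x2 minors, and det A):
  p(λ) = det(λ I - M) = λ^3 - 8λ^2 + 6λ + 6.
No integer candidate from the rational root theorem (±divisors of 6) is a root, so the roots are irrational. The cubic discriminant is Δ = 7572 > 0, so there are three distinct real roots. p(-1) = -9 and p(0) = 6 have opposite signs, so a root lies in (-1, 0); Newton's method refines it to λ ≈ -0.5572. p(1) = 5 and p(2) = -6 have opposite signs, so a root lies in (1, 2); Newton's method refines it to λ ≈ 1.533. p(7) = -1 and p(8) = 54 have opposite signs, so a root lies in (7, 8); Newton's method refines it to λ ≈ 7.0242. Check (Vieta): the three roots sum to 8, matching tr M = 8.
Thus the eigenvalues (to 4 decimals) are -0.5572 (modulus 0.5572); 1.533 (modulus 1.533); 7.0242 (modulus 7.0242). The spectral radius is the largest modulus: r(A) ≈ 7.0242. (Cross-check: r(A) ≤ ||A||_2 ≈ 8.6028; equality holds whenever A is normal, though it can also hold for some non-normal A.)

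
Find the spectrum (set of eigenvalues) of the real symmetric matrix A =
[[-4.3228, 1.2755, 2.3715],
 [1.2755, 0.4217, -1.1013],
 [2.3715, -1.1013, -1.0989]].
sigma(A) ≈ {-6, 0, 1}

A is real symmetric, so its spectrum consists of real eigenvalues. Expanding the characteristic polynomial of the displayed matrix gives
  det(λ I - A) = p(λ) = λ^3 + (5)λ^2 + (-6)λ + (0).
Solving p(λ) = 0 yields eigenvalues ≈ -6, 0, 1. (A is shown rounded to 4 decimals, so these recover the underlying integer eigenvalues to within that precision.)
Verification: the trace of A = -5 equals the sum of eigenvalues -5, and det(A) ≈ -0.0002 matches the eigenvalue product 0.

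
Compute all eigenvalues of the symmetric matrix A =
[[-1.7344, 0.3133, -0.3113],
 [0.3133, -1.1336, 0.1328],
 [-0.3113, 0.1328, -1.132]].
sigma(A) ≈ {-2, -1} (-1 with multiplicity 2)

A is real symmetric, so its spectrum consists of real eigenvalues. Expanding the characteristic polynomial of the displayed matrix gives
  det(λ I - A) = p(λ) = λ^3 + (4)λ^2 + (5)λ + (2).
Solving p(λ) = 0 yields eigenvalues ≈ -2, -1, -1. (A is shown rounded to 4 decimals, so these recover the underlying integer eigenvalues to within that precision.)
Verification: the trace of A = -4 equals the sum of eigenvalues -4, and det(A) ≈ -2.0000 matches the eigenvalue product -2.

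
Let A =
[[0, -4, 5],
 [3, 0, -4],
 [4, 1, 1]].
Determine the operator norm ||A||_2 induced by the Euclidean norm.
||A||_2 ≈ 7.4105 (= sqrt(largest eigenvalue of A^T A))

||A||_2 = sigma_max(A) = sqrt(lambda_max(A^T A)). Form the symmetric matrix M = A^T A =
[[25, 4, -8],
 [4, 17, -19],
 [-8, -19, 42]].
Its characteristic polynomial (trace, sum of principal 2x2 minors, determinant of M give the coefficients) is
  p(λ) = det(λ I - M) = λ^3 - 84λ^2 + 1748λ - 8281.
No integer candidate from the rational root theorem (±divisors of 8281) is a root, so the roots are irrational. The cubic discriminant is Δ = 597785269 > 0, so there are three distinct real roots. p(6) = -601 and p(7) = 182 have opposite signs, so a root lies in (6, 7); Newton's method refines it to λ ≈ 6.7523. p(22) = 167 and p(23) = -346 have opposite signs, so a root lies in (22, 23); Newton's method refines it to λ ≈ 22.3327. p(54) = -1369 and p(55) = 134 have opposite signs, so a root lies in (54, 55); Newton's method refines it to λ ≈ 54.915. Check (Vieta): the three roots sum to 84, matching tr M = 84.
So the eigenvalues of A^T A are ≈ 6.7523, 22.3327, 54.915 (all ≥ 0, as they must be for A^T A). The largest is λ_max ≈ 54.915, hence ||A||_2 = sqrt(λ_max) ≈ 7.4105.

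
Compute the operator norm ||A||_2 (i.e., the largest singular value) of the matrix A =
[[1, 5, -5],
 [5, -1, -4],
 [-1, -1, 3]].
||A||_2 ≈ 8.8023 (= sqrt(largest eigenvalue of A^T A))

||A||_2 = sigma_max(A) = sqrt(lambda_max(A^T A)). Form the symmetric matrix M = A^T A =
[[27, 1, -28],
 [1, 27, -24],
 [-28, -24, 50]].
Its characteristic polynomial (trace, sum of principal 2x2 minors, determinant of M give the coefficients) is
  p(λ) = det(λ I - M) = λ^3 - 104λ^2 + 2068λ - 1024.
No integer candidate from the rational root theorem (±divisors of 1024) is a root, so the roots are irrational. The cubic discriminant is Δ = 10208184064 > 0, so there are three distinct real roots. p(0) = -1024 and p(1) = 941 have opposite signs, so a root lies in (0, 1); Newton's method refines it to λ ≈ 0.5081. p(26) = 16 and p(27) = -1321 have opposite signs, so a root lies in (26, 27); Newton's method refines it to λ ≈ 26.0122. p(77) = -1871 and p(78) = 2096 have opposite signs, so a root lies in (77, 78); Newton's method refines it to λ ≈ 77.4797. Check (Vieta): the three roots sum to 104, matching tr M = 104.
So the eigenvalues of A^T A are ≈ 0.5081, 26.0122, 77.4797 (all ≥ 0, as they must be for A^T A). The largest is λ_max ≈ 77.4797, hence ||A||_2 = sqrt(λ_max) ≈ 8.8023.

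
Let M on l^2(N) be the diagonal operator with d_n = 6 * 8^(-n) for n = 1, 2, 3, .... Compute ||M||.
||M|| = 3/4 (attained at n = 1)

For M diagonal, ||M|| = sup_n |d_n|. The sequence d_n = 6 * 8^(-n) is positive and strictly decreasing (ratio 8^(-1) < 1), so the supremum is d_1 = 6/8 = 3/4. Hence ||M|| = 3/4.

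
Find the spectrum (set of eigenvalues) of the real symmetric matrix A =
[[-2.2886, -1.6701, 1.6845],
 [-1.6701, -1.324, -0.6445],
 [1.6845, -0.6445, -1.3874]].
sigma(A) ≈ {-4, -2, 1}

A is real symmetric, so its spectrum consists of real eigenvalues. Expanding the characteristic polynomial of the displayed matrix gives
  det(λ I - A) = p(λ) = λ^3 + (5)λ^2 + (2)λ + (-8).
Solving p(λ) = 0 yields eigenvalues ≈ -4, -2, 1. (A is shown rounded to 4 decimals, so these recover the underlying integer eigenvalues to within that precision.)
Verification: the trace of A = -5 equals the sum of eigenvalues -5, and det(A) ≈ 7.9997 matches the eigenvalue product 8.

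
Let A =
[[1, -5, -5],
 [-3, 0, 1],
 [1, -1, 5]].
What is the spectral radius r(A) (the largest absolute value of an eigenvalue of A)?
r(A) ≈ 5.2696

The eigenvalues of A are the roots of its characteristic polynomial. With M = A (coefficients from the trace, the sum of principal 2x2 minors, and det A):
  p(λ) = det(λ I - M) = λ^3 - 6λ^2 - 4λ + 94.
No integer candidate from the rational root theorem (±divisors of 94) is a root, so the roots are irrational. The cubic discriminant is Δ = -115916 < 0, so there is one real root and a complex-conjugate pair. p(-4) = -50 and p(-3) = 25 have opposite signs, so a root lies in (-4, -3); Newton's method refines it to λ ≈ -3.3851. Dividing out (λ - (-3.3851)) leaves approximately λ^2 - 9.3851λ + 27.769. For λ^2 - 9.3851λ + 27.769 the discriminant is -22.9967. It is negative, so the remaining roots are the complex-conjugate pair λ ≈ 4.6925 ± 2.3977i. Their product equals the constant term, so |λ|^2 ≈ 27.769 and |λ| ≈ 5.2696.
Thus the eigenvalues (to 4 decimals) are -3.3851 (modulus 3.3851); 4.6925 ± 2.3977i (modulus 5.2696). The spectral radius is the largest modulus: r(A) ≈ 5.2696. (Cross-check: r(A) ≤ ||A||_2 ≈ 7.9171; equality holds whenever A is normal, though it can also hold for some non-normal A.)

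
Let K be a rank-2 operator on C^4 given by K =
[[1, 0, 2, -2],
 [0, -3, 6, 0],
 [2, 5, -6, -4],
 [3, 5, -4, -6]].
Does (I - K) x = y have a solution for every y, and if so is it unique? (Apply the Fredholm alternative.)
(I - K) is invertible (det(I - K) = 28 ≠ 0), so for every y in C^4 the equation (I - K) x = y has a unique solution.

K has rank 2 and factors as K = U V^T = u1 v1^T + u2 v2^T with u1 = (-1, -3, 3, 2), v1 = (1, 2, -2, -2), u2 = (-2, -3, 1, -1), v2 = (-1, -1, 0, 2) (multiplying out reproduces the displayed K). The nonzero eigenvalues of U V^T coincide with those of the 2 x 2 matrix G = V^T U = [[v1·u1, v1·u2], [v2·u1, v2·u2]] = [[-17, -8], [8, 3]], and by the Sylvester determinant identity det(I_4 - U V^T) = det(I_2 - V^T U) = det([[18, 8], [-8, -2]]) = (18)(-2) - (8)(-8) = 28. (Direct check: I - K =
[[0, 0, -2, 2],
 [0, 4, -6, 0],
 [-2, -5, 7, 4],
 [-3, -5, 4, 7]]
has determinant 28.) The finite-dimensional Fredholm alternative says: either (I - K) is invertible, or ker(I - K) ≠ {0} and then range(I - K) = ker((I - K)^*)^⊥, with dim ker(I - K) = dim ker((I - K)^*). Since det(I - K) ≠ 0, 1 is not an eigenvalue of K and ker(I - K) = {0}, so we are in the first case: for every y there is a unique x = (I - K)^(-1) y. (Explicitly, by the Woodbury identity, (I - U V^T)^(-1) = I + U (I_2 - G)^(-1) V^T.)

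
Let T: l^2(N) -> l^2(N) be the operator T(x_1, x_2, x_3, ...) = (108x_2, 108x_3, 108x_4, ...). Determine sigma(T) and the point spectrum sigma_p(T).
sigma(T) = closed disk {z in C : |z| ≤ 108}; sigma_p(T) = open disk {z in C : |z| < 108}

Note T = 108·V where V is the unit left shift (V x)_k = x_{k+1}; so sigma(T) = 108·sigma(V) and ||T|| = 108||V||. ||T x||^2 = 11664sum_{k≥2} |x_k|^2 ≤ 11664||x||^2, with equality on {x : x_1 = 0}, so ||T|| = 108. For any lambda with |lambda| < 108, set r = lambda/108 (|r| < 1); the vector x = (1, r, r^2, ...) is in l^2 and satisfies T x = 108(r, r^2, ...) = lambda x, so lambda is an eigenvalue. On the boundary |lambda| = 108 the geometric series diverges, so no l^2 eigenvector exists, but these lambda lie in the approximate point spectrum. Hence sigma(T) is the closed disk of radius 108 and sigma_p(T) is the open disk.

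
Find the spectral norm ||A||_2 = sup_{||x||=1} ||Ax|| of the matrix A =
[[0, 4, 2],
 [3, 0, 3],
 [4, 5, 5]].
||A||_2 ≈ 9.5283 (= sqrt(largest eigenvalue of A^T A))

||A||_2 = sigma_max(A) = sqrt(lambda_max(A^T A)). Form the symmetric matrix M = A^T A =
[[25, 20, 29],
 [20, 41, 33],
 [29, 33, 38]].
Its characteristic polynomial (trace, sum of principal 2x2 minors, determinant of M give the coefficients) is
  p(λ) = det(λ I - M) = λ^3 - 104λ^2 + 1203λ - 324.
No integer candidate from the rational root theorem (±divisors of 324) is a root, so the roots are irrational. The cubic discriminant is Δ = 7958037924 > 0, so there are three distinct real roots. p(0) = -324 and p(1) = 776 have opposite signs, so a root lies in (0, 1); Newton's method refines it to λ ≈ 0.2759. p(12) = 864 and p(13) = -64 have opposite signs, so a root lies in (12, 13); Newton's method refines it to λ ≈ 12.9353. p(90) = -5454 and p(91) = 1496 have opposite signs, so a root lies in (90, 91); Newton's method refines it to λ ≈ 90.7888. Check (Vieta): the three roots sum to 104, matching tr M = 104.
So the eigenvalues of A^T A are ≈ 0.2759, 12.9353, 90.7888 (all ≥ 0, as they must be for A^T A). The largest is λ_max ≈ 90.7888, hence ||A||_2 = sqrt(λ_max) ≈ 9.5283.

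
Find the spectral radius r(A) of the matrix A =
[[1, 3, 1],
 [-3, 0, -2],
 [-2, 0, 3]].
r(A) ≈ 3.427

The eigenvalues of A are the roots of its characteristic polynomial. With M = A (coefficients from the trace, the sum of principal 2x2 minors, and det A):
  p(λ) = det(λ I - M) = λ^3 - 4λ^2 + 14λ - 39.
No integer candidate from the rational root theorem (±divisors of 39) is a root, so the roots are irrational. The cubic discriminant is Δ = -19579 < 0, so there is one real root and a complex-conjugate pair. p(3) = -6 and p(4) = 17 have opposite signs, so a root lies in (3, 4); Newton's method refines it to λ ≈ 3.3207. Dividing out (λ - (3.3207)) leaves approximately λ^2 - 0.6793λ + 11.7444. For λ^2 - 0.6793λ + 11.7444 the discriminant is -46.5161. It is negative, so the remaining roots are the complex-conjugate pair λ ≈ 0.3396 ± 3.4101i. Their product equals the constant term, so |λ|^2 ≈ 11.7444 and |λ| ≈ 3.427.
Thus the eigenvalues (to 4 decimals) are 3.3207 (modulus 3.3207); 0.3396 ± 3.4101i (modulus 3.427). The spectral radius is the largest modulus: r(A) ≈ 3.427. (Cross-check: r(A) ≤ ||A||_2 ≈ 4.1468; equality holds whenever A is normal, though it can also hold for some non-normal A.)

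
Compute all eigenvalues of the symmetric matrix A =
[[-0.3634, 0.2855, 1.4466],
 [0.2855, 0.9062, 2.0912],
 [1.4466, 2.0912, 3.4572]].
sigma(A) ≈ {-1, 0, 5}

A is real symmetric, so its spectrum consists of real eigenvalues. Expanding the characteristic polynomial of the displayed matrix gives
  det(λ I - A) = p(λ) = λ^3 + (-4)λ^2 + (-5)λ + (0).
Solving p(λ) = 0 yields eigenvalues ≈ -1, 0, 5. (A is shown rounded to 4 decimals, so these recover the underlying integer eigenvalues to within that precision.)
Verification: the trace of A = 4 equals the sum of eigenvalues 4, and det(A) ≈ -0.0001 matches the eigenvalue product 0.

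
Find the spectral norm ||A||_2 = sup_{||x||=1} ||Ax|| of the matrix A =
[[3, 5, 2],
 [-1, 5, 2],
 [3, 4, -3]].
||A||_2 ≈ 8.674 (= sqrt(largest eigenvalue of A^T A))

||A||_2 = sigma_max(A) = sqrt(lambda_max(A^T A)). Form the symmetric matrix M = A^T A =
[[19, 22, -5],
 [22, 66, 8],
 [-5, 8, 17]].
Its characteristic polynomial (trace, sum of principal 2x2 minors, determinant of M give the coefficients) is
  p(λ) = det(λ I - M) = λ^3 - 102λ^2 + 2126λ - 8464.
No integer candidate from the rational root theorem (±divisors of 8464) is a root, so the roots are irrational. The cubic discriminant is Δ = 3763081264 > 0, so there are three distinct real roots. p(5) = -259 and p(6) = 836 have opposite signs, so a root lies in (5, 6); Newton's method refines it to λ ≈ 5.223. p(21) = 461 and p(22) = -412 have opposite signs, so a root lies in (21, 22); Newton's method refines it to λ ≈ 21.5387. p(75) = -889 and p(76) = 2936 have opposite signs, so a root lies in (75, 76); Newton's method refines it to λ ≈ 75.2383. Check (Vieta): the three roots sum to 102, matching tr M = 102.
So the eigenvalues of A^T A are ≈ 5.223, 21.5387, 75.2383 (all ≥ 0, as they must be for A^T A). The largest is λ_max ≈ 75.2383, hence ||A||_2 = sqrt(λ_max) ≈ 8.674.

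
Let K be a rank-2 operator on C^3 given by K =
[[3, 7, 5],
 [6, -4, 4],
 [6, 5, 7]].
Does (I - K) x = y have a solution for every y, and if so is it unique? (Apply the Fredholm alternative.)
(I - K) is invertible (det(I - K) = -116 ≠ 0), so for every y in C^3 the equation (I - K) x = y has a unique solution.

K has rank 2 and factors as K = U V^T = u1 v1^T + u2 v2^T with u1 = (1, 2, 2), v1 = (3, 1, 3), u2 = (-2, 2, -1), v2 = (0, -3, -1) (multiplying out reproduces the displayed K). The nonzero eigenvalues of U V^T coincide with those of the 2 x 2 matrix G = V^T U = [[v1·u1, v1·u2], [v2·u1, v2·u2]] = [[11, -7], [-8, -5]], and by the Sylvester determinant identity det(I_3 - U V^T) = det(I_2 - V^T U) = det([[-10, 7], [8, 6]]) = (-10)(6) - (7)(8) = -116. (Direct check: I - K =
[[-2, -7, -5],
 [-6, 5, -4],
 [-6, -5, -6]]
has determinant -116.) The finite-dimensional Fredholm alternative says: either (I - K) is invertible, or ker(I - K) ≠ {0} and then range(I - K) = ker((I - K)^*)^⊥, with dim ker(I - K) = dim ker((I - K)^*). Since det(I - K) ≠ 0, 1 is not an eigenvalue of K and ker(I - K) = {0}, so we are in the first case: for every y there is a unique x = (I - K)^(-1) y. (Explicitly, by the Woodbury identity, (I - U V^T)^(-1) = I + U (I_2 - G)^(-1) V^T.)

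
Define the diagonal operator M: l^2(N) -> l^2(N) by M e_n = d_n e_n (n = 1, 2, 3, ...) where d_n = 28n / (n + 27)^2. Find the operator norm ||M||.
||M|| = 7/27 (attained at n = 27)

For M diagonal, ||M|| = sup_n |d_n|. Treat f(x) = 28x / (x + 27)^2 for real x > 0. By the quotient rule, f'(x) = 28(27 - x)/(x + 27)^3, which is positive for x < 27 and negative for x > 27. So f has a unique maximum at x = 27, and since 27 is a positive integer, the supremum over n ≥ 1 is attained at n = 27: d_27 = 28·27/(27 + 27)^2 = 28·27/2916 = 7/27. Hence ||M|| = 7/27.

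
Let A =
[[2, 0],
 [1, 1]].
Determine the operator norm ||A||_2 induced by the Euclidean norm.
||A||_2 = sqrt((6 + sqrt(20))/2) ≈ 2.2882 (= sqrt(largest eigenvalue of A^T A))

||A||_2 = sigma_max(A) = sqrt(lambda_max(A^T A)). Form the symmetric matrix M = A^T A =
[[5, 1],
 [1, 1]].
Its characteristic polynomial (trace, determinant of M give the coefficients) is
  p(λ) = det(λ I - M) = λ^2 - 6λ + 4.
For λ^2 - 6λ + 4 the discriminant is 20. It is nonnegative but not a perfect square, so the roots are real and irrational: λ = (6 ± sqrt(20))/2 ≈ 5.2361, 0.7639.
So the eigenvalues of A^T A are ≈ 0.7639, 5.2361 (all ≥ 0, as they must be for A^T A). The largest is λ_max = (6 + sqrt(20))/2 ≈ 5.2361, hence ||A||_2 = sqrt(λ_max) = sqrt((6 + sqrt(20))/2) ≈ 2.2882.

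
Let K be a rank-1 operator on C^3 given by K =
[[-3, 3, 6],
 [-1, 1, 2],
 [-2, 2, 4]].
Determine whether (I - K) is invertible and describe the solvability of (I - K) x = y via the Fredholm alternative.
(I - K) is invertible (det(I - K) = -1 ≠ 0), so for every y in C^3 the equation (I - K) x = y has a unique solution.

K has rank 1, so it is an outer product K = u v^T: every row of K is a multiple of one row vector. Reading off the entries, u = (3, 1, 2) and v = (-1, 1, 2) (row i of K equals u_i·v^T). A rank-one matrix u v^T satisfies K u = u (v·u) and kills the (2)-dimensional subspace v^⊥, so its characteristic polynomial is lambda^2 (lambda - v·u) with v·u = tr K = 2. Hence the eigenvalues of I - K are 1 (multiplicity 2) and 1 - (2) = -1, so det(I - K) = -1. (Direct check: I - K =
[[4, -3, -6],
 [1, 0, -2],
 [2, -2, -3]]
has determinant -1.) The finite-dimensional Fredholm alternative says: either (I - K) is invertible, or ker(I - K) ≠ {0} and then range(I - K) = ker((I - K)^*)^⊥, with dim ker(I - K) = dim ker((I - K)^*). Since det(I - K) ≠ 0, 1 is not an eigenvalue of K and ker(I - K) = {0}, so we are in the first case: for every y there is a unique x = (I - K)^(-1) y. Explicitly, by the Sherman–Morrison formula, (I - u v^T)^(-1) = I + u v^T/(1 - v·u), i.e. (I - K)^(-1) = I - K.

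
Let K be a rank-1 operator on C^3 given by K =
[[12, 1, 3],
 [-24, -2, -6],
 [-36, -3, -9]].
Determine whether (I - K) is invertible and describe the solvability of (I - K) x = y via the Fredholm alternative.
(I - K) is singular (det(I - K) = 0, i.e. 1 ∈ sigma(K)). (I - K) x = y is solvable iff y ⊥ ker((I - K)^*) = span{(12, 1, 3)}, i.e. iff 12y_1 + y_2 + 3y_3 = 0. When solvable, the solutions are x = y + c·(1, -2, -3), c arbitrary (ker(I - K) = span{(1, -2, -3)}, dimension 1).

K has rank 1, so it is an outer product K = u v^T: every row of K is a multiple of one row vector. Reading off the entries, u = (1, -2, -3) and v = (12, 1, 3) (row i of K equals u_i·v^T). A rank-one matrix u v^T satisfies K u = u (v·u) and kills the (2)-dimensional subspace v^⊥, so its characteristic polynomial is lambda^2 (lambda - v·u) with v·u = tr K = 1. Hence the eigenvalues of I - K are 1 (multiplicity 2) and 1 - (1) = 0, so det(I - K) = 0. (Direct check: I - K =
[[-11, -1, -3],
 [24, 3, 6],
 [36, 3, 10]]
has determinant 0.) So 1 is an eigenvalue of K and (I - K) is not invertible. The finite-dimensional Fredholm alternative says: either (I - K) is invertible, or ker(I - K) ≠ {0} and then range(I - K) = ker((I - K)^*)^⊥, with dim ker(I - K) = dim ker((I - K)^*). We are in the second case, so we need both kernels. Kernel of I - K: (I - K) u = u - u (v·u) = u - u = 0, so ker(I - K) = span{u} = span{(1, -2, -3)} (it is exactly 1-dimensional because rank(I - K) = 2). Kernel of the adjoint: K is real, so (I - K)^* = I - K^T = I - v u^T, and (I - v u^T) v = v - v (u·v) = 0; hence ker((I - K)^*) = span{v} = span{(12, 1, 3)}. Therefore (I - K) x = y is solvable iff <y, v> = 0, i.e. iff 12y_1 + y_2 + 3y_3 = 0. When this holds, K y = u (v·y) = 0, so (I - K) y = y and x = y is a particular solution; the full solution set is the line x = y + c·u = y + c·(1, -2, -3), c ∈ C.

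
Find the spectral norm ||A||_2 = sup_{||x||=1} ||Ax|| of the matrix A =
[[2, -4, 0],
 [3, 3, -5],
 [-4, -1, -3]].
||A||_2 ≈ 6.6725 (= sqrt(largest eigenvalue of A^T A))

||A||_2 = sigma_max(A) = sqrt(lambda_max(A^T A)). Form the symmetric matrix M = A^T A =
[[29, 5, -3],
 [5, 26, -12],
 [-3, -12, 34]].
Its characteristic polynomial (trace, sum of principal 2x2 minors, determinant of M give the coefficients) is
  p(λ) = det(λ I - M) = λ^3 - 89λ^2 + 2446λ - 20736.
No integer candidate from the rational root theorem (±divisors of 20736) is a root, so the roots are irrational. The cubic discriminant is Δ = 25223076 > 0, so there are three distinct real roots. p(16) = -288 and p(17) = 38 have opposite signs, so a root lies in (16, 17); Newton's method refines it to λ ≈ 16.8698. p(27) = 108 and p(28) = -72 have opposite signs, so a root lies in (27, 28); Newton's method refines it to λ ≈ 27.6085. p(44) = -232 and p(45) = 234 have opposite signs, so a root lies in (44, 45); Newton's method refines it to λ ≈ 44.5217. Check (Vieta): the three roots sum to 89, matching tr M = 89.
So the eigenvalues of A^T A are ≈ 16.8698, 27.6085, 44.5217 (all ≥ 0, as they must be for A^T A). The largest is λ_max ≈ 44.5217, hence ||A||_2 = sqrt(λ_max) ≈ 6.6725.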